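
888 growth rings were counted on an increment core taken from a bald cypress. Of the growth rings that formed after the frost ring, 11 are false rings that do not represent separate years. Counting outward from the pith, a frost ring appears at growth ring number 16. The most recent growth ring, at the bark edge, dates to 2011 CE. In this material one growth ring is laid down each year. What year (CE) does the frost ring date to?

1150 CE

The frost ring sits at growth ring 16 from the pith, so 888 − 16 = 872 growth rings formed after it.
872 − 11 false = 861 true growth rings after the frost ring.
2011 − 861 = 1150 CE.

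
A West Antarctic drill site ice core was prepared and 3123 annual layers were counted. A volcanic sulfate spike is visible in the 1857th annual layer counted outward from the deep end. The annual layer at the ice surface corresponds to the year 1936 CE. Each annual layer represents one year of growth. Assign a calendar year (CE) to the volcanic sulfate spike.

670 CE

The volcanic sulfate spike sits at annual layer 1857 from the deep end, so 3123 − 1857 = 1266 annual layers formed after it.
The annual layer at the ice surface is 1936 CE, so the volcanic sulfate spike dates to 1936 − 1266 = 670 CE.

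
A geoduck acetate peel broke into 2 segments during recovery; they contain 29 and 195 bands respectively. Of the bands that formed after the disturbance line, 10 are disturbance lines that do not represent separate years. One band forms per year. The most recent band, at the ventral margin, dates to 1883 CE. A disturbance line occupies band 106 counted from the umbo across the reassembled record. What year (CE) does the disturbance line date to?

1775 CE

Total bands = 29 + 195 = 224.
Between band 106 and the ventral margin there are 224 − 106 = 118 bands.
Excluding 10 false bands: 118 − 10 = 108.
The band at the ventral margin is 1883 CE, so the disturbance line dates to 1883 − 108 = 1775 CE.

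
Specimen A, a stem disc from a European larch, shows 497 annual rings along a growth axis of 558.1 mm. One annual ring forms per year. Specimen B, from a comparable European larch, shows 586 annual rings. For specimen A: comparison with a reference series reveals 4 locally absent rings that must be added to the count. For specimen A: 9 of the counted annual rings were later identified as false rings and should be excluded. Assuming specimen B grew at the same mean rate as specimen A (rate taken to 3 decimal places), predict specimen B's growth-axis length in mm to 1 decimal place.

Specimen A: true annual ring count = 497 − 9 + 4 = 492.
A: Mean rate = 558.1 mm / 492 years ≈ 1.134 mm/yr.
Length of B = 1.134 × 586 = 664.5 mm.

664.5 mm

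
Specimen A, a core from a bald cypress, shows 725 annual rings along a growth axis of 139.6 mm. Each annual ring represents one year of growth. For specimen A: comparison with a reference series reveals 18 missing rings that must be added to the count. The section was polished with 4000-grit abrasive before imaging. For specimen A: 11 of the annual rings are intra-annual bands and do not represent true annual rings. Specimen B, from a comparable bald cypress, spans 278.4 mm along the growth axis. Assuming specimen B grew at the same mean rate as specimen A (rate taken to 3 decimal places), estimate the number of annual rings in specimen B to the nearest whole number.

1458 annual rings

Specimen A: after corrections the count is 725 − 11 + 18 = 732 annual rings.
A: Mean rate = 139.6 mm / 732 years ≈ 0.191 mm per year.
Specimen B: 278.4 mm / 0.191 mm per year = 1457.59 years ≈ 1458 annual rings.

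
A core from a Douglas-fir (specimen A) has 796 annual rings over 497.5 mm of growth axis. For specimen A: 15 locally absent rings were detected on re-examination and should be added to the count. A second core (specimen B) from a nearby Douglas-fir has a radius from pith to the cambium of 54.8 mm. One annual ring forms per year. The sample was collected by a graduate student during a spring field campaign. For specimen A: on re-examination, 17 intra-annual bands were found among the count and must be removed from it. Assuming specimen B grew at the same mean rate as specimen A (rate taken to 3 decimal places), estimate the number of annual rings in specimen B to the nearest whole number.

87 annual rings

Specimen A: correcting the raw count gives 796 − 17 + 15 = 794 true annual rings.
A: Mean rate = 497.5 mm / 794 years ≈ 0.627 mm/year.
For B, 54.8 / 0.627 = 87.40 years ≈ 87 annual rings.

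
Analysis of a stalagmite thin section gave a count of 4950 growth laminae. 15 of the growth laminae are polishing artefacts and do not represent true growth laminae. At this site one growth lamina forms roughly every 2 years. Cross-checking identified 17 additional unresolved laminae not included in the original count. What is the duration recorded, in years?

Adjusted count: 4950 − 15 + 17 = 4952 growth laminae.
Multiplying by 2 years per growth lamina: 4952 × 2 = 9904 years.

9904 years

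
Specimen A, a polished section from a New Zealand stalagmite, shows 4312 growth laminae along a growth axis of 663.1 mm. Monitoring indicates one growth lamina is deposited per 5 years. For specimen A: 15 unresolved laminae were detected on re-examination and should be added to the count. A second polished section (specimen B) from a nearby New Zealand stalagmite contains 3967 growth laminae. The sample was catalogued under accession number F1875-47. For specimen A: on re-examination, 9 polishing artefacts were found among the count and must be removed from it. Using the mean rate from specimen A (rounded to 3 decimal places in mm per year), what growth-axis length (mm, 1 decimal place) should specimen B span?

614.9 mm

Specimen A: true growth lamina count = 4312 − 9 + 15 = 4318.
Specimen A: 4318 growth laminae at 5 years each span 4318 × 5 = 21590 years.
A: Extension rate ≈ 663.1 / 21590 = 0.031 mm/year.
Specimen B: 3967 growth laminae at 5 years each span 3967 × 5 = 19835 years. For B, 0.031 mm/year × 19835 years = 614.9 mm.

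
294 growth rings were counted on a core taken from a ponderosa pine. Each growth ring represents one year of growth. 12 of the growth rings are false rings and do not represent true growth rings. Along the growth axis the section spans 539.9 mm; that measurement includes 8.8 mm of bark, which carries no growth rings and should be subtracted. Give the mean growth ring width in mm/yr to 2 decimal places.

True growth ring count = 294 − 12 = 282.
Removing the 8.8 mm offcut leaves 539.9 − 8.8 = 531.1 mm.
Extension rate ≈ 531.1 / 282 = 1.88 mm/yr.

1.88 mm/yr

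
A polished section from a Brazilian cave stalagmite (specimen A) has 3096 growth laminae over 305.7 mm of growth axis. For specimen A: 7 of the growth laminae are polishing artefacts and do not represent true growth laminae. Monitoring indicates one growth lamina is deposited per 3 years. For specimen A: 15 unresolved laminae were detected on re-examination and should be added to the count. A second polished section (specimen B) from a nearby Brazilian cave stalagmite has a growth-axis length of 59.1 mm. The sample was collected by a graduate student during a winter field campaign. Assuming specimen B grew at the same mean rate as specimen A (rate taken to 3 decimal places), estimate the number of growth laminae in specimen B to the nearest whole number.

Specimen A: true growth lamina count = 3096 − 7 + 15 = 3104.
Specimen A: 3104 growth laminae at 3 years each span 3104 × 3 = 9312 years.
A: Mean rate = 305.7 mm / 9312 years ≈ 0.033 mm/yr.
For B, 59.1 / 0.033 = 1790.91 years; at 3 years per growth lamina that is 1790.91 / 3 ≈ 597 growth laminae.

597 growth laminae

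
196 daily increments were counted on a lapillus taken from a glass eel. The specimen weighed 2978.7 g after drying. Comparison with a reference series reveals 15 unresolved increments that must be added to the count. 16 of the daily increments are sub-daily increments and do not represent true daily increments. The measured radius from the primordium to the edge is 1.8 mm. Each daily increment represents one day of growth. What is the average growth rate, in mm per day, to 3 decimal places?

Correcting the raw count gives 196 − 16 + 15 = 195 true daily increments.
1.8 mm over 195 days gives 1.8 / 195 ≈ 0.009 mm per day.

0.009 mm per day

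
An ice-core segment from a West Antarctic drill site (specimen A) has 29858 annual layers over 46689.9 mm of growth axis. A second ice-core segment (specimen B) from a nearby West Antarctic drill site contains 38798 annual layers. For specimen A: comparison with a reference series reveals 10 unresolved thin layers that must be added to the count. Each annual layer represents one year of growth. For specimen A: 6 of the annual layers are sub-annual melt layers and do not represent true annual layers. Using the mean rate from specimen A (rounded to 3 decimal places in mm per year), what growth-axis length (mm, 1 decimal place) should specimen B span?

60680.1 mm

Specimen A: adjusted count: 29858 − 6 + 10 = 29862 annual layers.
A: 46689.9 mm over 29862 years gives 46689.9 / 29862 ≈ 1.564 mm/year.
For B, 1.564 mm/year × 38798 years = 60680.1 mm.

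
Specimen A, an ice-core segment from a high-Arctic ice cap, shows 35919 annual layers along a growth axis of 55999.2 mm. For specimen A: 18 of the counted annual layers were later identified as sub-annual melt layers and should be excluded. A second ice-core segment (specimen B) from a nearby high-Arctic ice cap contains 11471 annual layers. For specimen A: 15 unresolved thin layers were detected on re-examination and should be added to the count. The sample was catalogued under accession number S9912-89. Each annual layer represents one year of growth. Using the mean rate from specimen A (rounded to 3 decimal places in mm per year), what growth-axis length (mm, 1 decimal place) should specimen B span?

Specimen A: true annual layer count = 35919 − 18 + 15 = 35916.
A: Extension rate ≈ 55999.2 / 35916 = 1.559 mm/year.
For B, 1.559 mm/year × 11471 years = 17883.3 mm.

17883.3 mm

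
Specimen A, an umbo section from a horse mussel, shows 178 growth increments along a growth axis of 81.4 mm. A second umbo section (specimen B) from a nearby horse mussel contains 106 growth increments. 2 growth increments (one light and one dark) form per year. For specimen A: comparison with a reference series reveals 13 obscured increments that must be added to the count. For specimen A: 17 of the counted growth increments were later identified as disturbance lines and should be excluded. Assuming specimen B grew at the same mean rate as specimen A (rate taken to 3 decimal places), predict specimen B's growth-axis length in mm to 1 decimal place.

49.6 mm

Specimen A: adjusted count: 178 − 17 + 13 = 174 growth increments.
Specimen A: dividing by 2 growth increments per year: 174 / 2 = 87 years.
A: Mean rate = 81.4 mm / 87 years ≈ 0.936 mm/year.
Specimen B: dividing by 2 growth increments per year: 106 / 2 = 53 years. Length of B = 0.936 × 53 = 49.6 mm.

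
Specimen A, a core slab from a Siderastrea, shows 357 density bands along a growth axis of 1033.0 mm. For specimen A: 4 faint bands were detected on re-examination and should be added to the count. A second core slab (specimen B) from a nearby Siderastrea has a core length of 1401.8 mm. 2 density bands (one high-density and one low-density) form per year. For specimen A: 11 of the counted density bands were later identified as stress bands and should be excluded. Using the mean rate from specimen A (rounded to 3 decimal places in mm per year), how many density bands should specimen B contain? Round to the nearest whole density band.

475 density bands

Specimen A: after corrections the count is 357 − 11 + 4 = 350 density bands.
Specimen A: dividing by 2 density bands per year: 350 / 2 = 175 years.
A: Mean rate = 1033.0 mm / 175 years ≈ 5.903 mm per year.
B spans 1401.8 / 5.903 = 237.47 years; at 2 density bands per year that is 237.47 × 2 ≈ 475 density bands.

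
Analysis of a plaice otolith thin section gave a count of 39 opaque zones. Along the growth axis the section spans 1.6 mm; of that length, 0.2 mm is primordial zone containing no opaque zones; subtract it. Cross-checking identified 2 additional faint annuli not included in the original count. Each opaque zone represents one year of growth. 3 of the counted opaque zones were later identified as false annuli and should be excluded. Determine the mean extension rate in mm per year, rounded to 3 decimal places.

0.037 mm per year

Adjusted count: 39 − 3 + 2 = 38 opaque zones.
Net length = 1.6 − 0.2 = 1.4 mm.
1.4 mm over 38 years gives 1.4 / 38 ≈ 0.037 mm per year.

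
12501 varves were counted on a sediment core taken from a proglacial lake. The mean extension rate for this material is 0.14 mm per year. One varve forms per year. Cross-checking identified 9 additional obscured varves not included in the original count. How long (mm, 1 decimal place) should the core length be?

True varve count = 12501 + 9 = 12510.
12510 years at 0.14 mm/year gives 0.14 × 12510 = 1751.4 mm.

1751.4 mm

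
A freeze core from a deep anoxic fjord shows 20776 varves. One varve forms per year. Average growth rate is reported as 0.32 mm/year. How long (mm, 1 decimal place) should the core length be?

6648.3 mm

20776 years of growth are recorded.
Length ≈ 0.32 × 20776 = 6648.3 mm.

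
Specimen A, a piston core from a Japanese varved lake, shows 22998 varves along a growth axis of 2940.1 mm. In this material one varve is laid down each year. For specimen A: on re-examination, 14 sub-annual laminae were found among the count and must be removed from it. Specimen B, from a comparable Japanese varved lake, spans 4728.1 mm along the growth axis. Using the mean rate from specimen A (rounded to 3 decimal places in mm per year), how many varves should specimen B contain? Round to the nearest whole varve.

36938 varves

Specimen A: after corrections the count is 22998 − 14 = 22984 varves.
A: Mean rate = 2940.1 mm / 22984 years ≈ 0.128 mm/yr.
For B, 4728.1 / 0.128 = 36938.28 years ≈ 36938 varves.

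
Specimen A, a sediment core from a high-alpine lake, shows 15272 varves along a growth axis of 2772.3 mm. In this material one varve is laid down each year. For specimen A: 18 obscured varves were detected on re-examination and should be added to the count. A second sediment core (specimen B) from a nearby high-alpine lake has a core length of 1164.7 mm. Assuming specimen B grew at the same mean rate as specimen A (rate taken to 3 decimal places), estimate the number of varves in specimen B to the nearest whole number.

Specimen A: true varve count = 15272 + 18 = 15290.
A: Mean rate = 2772.3 mm / 15290 years ≈ 0.181 mm per year.
B spans 1164.7 / 0.181 = 6434.81 years ≈ 6435 varves.

6435 varves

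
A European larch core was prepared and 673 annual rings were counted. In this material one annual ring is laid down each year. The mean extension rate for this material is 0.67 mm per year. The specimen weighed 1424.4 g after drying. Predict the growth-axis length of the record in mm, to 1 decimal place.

450.9 mm

673 years of growth are recorded.
Length ≈ 0.67 × 673 = 450.9 mm.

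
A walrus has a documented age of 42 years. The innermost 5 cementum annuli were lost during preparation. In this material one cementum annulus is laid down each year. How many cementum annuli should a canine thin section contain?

37 cementum annuli

Expected cementum annuli over 42 years: 42.
42 − 5 missed = 37 cementum annuli expected in the prepared section.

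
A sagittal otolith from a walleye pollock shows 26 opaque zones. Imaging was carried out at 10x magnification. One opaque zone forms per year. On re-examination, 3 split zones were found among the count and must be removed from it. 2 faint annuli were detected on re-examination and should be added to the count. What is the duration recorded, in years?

After corrections the count is 26 − 3 + 2 = 25 opaque zones.
One opaque zone per year makes the duration 25 years.

25 years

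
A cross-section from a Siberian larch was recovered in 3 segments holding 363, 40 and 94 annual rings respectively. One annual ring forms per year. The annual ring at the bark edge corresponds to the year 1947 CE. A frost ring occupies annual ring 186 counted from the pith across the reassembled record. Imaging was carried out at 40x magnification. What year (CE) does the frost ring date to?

Total annual rings = 363 + 40 + 94 = 497.
The frost ring sits at annual ring 186 from the pith, so 497 − 186 = 311 annual rings formed after it.
1947 − 311 = 1636 CE.

1636 CE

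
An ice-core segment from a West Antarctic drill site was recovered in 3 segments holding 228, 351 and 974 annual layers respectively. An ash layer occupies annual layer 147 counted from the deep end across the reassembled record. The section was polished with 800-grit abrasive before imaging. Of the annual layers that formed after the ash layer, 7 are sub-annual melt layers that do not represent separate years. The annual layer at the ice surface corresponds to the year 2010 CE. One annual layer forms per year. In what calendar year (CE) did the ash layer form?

Total annual layers = 228 + 351 + 974 = 1553.
Between annual layer 147 and the ice surface there are 1553 − 147 = 1406 annual layers.
1406 − 7 false = 1399 true annual layers after the ash layer.
Counting back 1399 years from 2010 CE places the ash layer in 2010 − 1399 = 611 CE.

611 CE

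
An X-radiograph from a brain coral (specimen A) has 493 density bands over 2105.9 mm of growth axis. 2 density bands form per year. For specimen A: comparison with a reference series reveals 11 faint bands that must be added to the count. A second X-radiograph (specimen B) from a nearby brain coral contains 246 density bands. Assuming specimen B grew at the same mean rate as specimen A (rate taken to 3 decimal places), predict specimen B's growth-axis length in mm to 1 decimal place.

1027.9 mm

Specimen A: adjusted count: 493 + 11 = 504 density bands.
Specimen A: 504 density bands at 2 per year is 504 / 2 = 252 years.
A: Extension rate ≈ 2105.9 / 252 = 8.357 mm per year.
Specimen B: dividing by 2 density bands per year: 246 / 2 = 123 years. B's length ≈ 8.357 × 123 = 1027.9 mm.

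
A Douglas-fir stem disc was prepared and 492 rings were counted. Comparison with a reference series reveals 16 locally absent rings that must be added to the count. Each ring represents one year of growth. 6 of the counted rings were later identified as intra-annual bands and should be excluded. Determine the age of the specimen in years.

Adjusted count: 492 − 6 + 16 = 502 rings.
With a one-to-one ring periodicity this is 502 years.

502 years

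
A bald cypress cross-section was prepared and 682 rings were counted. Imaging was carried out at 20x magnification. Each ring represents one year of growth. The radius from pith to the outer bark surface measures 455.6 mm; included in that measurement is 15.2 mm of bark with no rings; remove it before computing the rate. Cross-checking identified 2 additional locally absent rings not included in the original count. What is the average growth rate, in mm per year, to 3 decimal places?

0.644 mm per year

After corrections the count is 682 + 2 = 684 rings.
Net length = 455.6 − 15.2 = 440.4 mm.
Mean rate = 440.4 mm / 684 years ≈ 0.644 mm per year.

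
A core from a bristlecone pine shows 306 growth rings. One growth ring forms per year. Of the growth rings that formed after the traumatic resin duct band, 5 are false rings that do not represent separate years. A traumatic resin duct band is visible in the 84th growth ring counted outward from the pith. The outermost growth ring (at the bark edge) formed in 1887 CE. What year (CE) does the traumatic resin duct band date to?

1670 CE

Between growth ring 84 and the bark edge there are 306 − 84 = 222 growth rings.
Removing the 5 false growth rings leaves 222 − 5 = 217 true growth rings beyond the traumatic resin duct band.
The growth ring at the bark edge is 1887 CE, so the traumatic resin duct band dates to 1887 − 217 = 1670 CE.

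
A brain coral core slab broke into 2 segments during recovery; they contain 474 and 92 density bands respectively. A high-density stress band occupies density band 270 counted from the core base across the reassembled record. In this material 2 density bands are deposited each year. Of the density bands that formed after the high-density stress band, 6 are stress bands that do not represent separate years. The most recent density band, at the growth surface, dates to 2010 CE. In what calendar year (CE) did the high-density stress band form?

1865 CE

Total density bands = 474 + 92 = 566.
The high-density stress band sits at density band 270 from the core base, so 566 − 270 = 296 density bands formed after it.
Excluding 6 false density bands: 296 − 6 = 290.
Dividing by 2 density bands per year: 290 / 2 = 145 years.
2010 − 145 = 1865 CE.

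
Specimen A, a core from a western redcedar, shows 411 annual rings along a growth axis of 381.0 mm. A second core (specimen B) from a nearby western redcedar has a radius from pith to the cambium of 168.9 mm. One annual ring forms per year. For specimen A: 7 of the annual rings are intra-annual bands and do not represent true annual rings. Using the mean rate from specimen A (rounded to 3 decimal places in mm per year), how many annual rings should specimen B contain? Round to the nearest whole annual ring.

Specimen A: after corrections the count is 411 − 7 = 404 annual rings.
A: 381.0 mm over 404 years gives 381.0 / 404 ≈ 0.943 mm per year.
For B, 168.9 / 0.943 = 179.11 years ≈ 179 annual rings.

179 annual rings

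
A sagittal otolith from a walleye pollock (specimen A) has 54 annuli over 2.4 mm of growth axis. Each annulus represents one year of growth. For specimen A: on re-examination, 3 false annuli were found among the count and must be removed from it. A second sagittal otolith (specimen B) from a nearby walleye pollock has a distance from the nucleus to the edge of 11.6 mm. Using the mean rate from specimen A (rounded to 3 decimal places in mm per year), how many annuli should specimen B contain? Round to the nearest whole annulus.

Specimen A: after corrections the count is 54 − 3 = 51 annuli.
A: Mean rate = 2.4 mm / 51 years ≈ 0.047 mm/year.
Specimen B: 11.6 mm / 0.047 mm per year = 246.81 years ≈ 247 annuli.

247 annuli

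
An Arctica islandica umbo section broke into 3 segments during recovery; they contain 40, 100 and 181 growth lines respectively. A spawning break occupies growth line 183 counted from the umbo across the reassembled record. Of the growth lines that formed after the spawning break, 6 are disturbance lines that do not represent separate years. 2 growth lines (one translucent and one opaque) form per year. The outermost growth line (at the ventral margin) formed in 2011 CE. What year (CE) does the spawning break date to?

Total growth lines = 40 + 100 + 181 = 321.
Between growth line 183 and the ventral margin there are 321 − 183 = 138 growth lines.
Removing the 6 false growth lines leaves 138 − 6 = 132 true growth lines beyond the spawning break.
132 growth lines at 2 per year is 132 / 2 = 66 years.
The growth line at the ventral margin is 2011 CE, so the spawning break dates to 2011 − 66 = 1945 CE.

1945 CE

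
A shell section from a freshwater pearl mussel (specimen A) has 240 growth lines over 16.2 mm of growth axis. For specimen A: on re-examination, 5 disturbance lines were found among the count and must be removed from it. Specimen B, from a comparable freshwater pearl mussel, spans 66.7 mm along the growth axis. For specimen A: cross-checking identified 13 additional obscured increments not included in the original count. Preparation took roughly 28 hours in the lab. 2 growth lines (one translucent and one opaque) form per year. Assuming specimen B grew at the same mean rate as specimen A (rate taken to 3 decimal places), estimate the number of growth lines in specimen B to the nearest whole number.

1018 growth lines

Specimen A: true growth line count = 240 − 5 + 13 = 248.
Specimen A: with 2 growth lines per year, 248 / 2 = 124 years.
A: Extension rate ≈ 16.2 / 124 = 0.131 mm per year.
For B, 66.7 / 0.131 = 509.16 years; at 2 growth lines per year that is 509.16 × 2 ≈ 1018 growth lines.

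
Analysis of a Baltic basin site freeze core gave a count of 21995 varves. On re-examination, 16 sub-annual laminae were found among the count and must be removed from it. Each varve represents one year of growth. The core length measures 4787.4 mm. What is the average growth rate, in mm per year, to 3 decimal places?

0.218 mm per year

After corrections the count is 21995 − 16 = 21979 varves.
4787.4 mm over 21979 years gives 4787.4 / 21979 ≈ 0.218 mm per year.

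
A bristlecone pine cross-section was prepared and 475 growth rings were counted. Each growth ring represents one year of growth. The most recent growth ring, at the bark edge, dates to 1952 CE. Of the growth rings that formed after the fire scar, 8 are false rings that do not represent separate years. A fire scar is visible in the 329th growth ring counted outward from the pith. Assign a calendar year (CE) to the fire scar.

Between growth ring 329 and the bark edge there are 475 − 329 = 146 growth rings.
Removing the 8 false growth rings leaves 146 − 8 = 138 true growth rings beyond the fire scar.
Counting back 138 years from 1952 CE places the fire scar in 1952 − 138 = 1814 CE.

1814 CE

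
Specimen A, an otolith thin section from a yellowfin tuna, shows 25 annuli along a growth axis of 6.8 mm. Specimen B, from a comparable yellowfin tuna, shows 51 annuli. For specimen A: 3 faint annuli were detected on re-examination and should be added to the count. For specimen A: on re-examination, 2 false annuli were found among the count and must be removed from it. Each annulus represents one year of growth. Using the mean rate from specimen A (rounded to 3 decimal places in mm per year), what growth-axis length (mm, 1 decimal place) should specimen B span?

Specimen A: adjusted count: 25 − 2 + 3 = 26 annuli.
A: 6.8 mm over 26 years gives 6.8 / 26 ≈ 0.262 mm/year.
For B, 0.262 mm/year × 51 years = 13.4 mm.

13.4 mm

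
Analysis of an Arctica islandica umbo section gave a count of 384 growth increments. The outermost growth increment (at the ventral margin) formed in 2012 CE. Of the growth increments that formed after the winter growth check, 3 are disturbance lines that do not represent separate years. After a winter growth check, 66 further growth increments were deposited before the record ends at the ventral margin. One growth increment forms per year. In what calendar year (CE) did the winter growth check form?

There are 66 growth increments younger than the winter growth check.
Removing the 3 false growth increments leaves 66 − 3 = 63 true growth increments beyond the winter growth check.
2012 − 63 = 1949 CE.

1949 CE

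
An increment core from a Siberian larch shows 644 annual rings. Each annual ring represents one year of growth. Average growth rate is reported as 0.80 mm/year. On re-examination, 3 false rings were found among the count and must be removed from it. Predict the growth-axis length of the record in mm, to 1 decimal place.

After corrections the count is 644 − 3 = 641 annual rings.
641 years at 0.80 mm/year gives 0.80 × 641 = 512.8 mm.

512.8 mm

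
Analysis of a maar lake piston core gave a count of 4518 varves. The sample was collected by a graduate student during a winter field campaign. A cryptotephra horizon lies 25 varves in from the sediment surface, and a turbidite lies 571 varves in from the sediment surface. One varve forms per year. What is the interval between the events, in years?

546 years

The two markers are separated by 571 − 25 = 546 varves.
At one varve per year, 546 years elapsed between them.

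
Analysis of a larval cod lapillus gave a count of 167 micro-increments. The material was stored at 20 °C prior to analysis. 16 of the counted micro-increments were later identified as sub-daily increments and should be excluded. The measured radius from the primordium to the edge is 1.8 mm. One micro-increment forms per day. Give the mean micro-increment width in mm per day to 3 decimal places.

0.012 mm per day

Adjusted count: 167 − 16 = 151 micro-increments.
1.8 mm over 151 days gives 1.8 / 151 ≈ 0.012 mm per day.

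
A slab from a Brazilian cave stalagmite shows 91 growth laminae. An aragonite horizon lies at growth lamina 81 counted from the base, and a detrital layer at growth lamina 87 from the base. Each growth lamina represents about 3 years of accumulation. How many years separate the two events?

Separation: 87 − 81 = 6 growth laminae.
6 growth laminae at 3 years each span 6 × 3 = 18 years.

18 years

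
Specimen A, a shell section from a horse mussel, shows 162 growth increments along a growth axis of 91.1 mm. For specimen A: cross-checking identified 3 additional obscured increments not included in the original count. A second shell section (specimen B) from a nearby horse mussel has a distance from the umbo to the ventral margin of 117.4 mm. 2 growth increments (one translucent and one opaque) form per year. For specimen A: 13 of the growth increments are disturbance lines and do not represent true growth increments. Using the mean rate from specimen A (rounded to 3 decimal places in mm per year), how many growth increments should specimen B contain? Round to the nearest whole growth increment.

Specimen A: after corrections the count is 162 − 13 + 3 = 152 growth increments.
Specimen A: dividing by 2 growth increments per year: 152 / 2 = 76 years.
A: Extension rate ≈ 91.1 / 76 = 1.199 mm per year.
Specimen B: 117.4 mm / 1.199 mm per year = 97.91 years; at 2 growth increments per year that is 97.91 × 2 ≈ 196 growth increments.

196 growth increments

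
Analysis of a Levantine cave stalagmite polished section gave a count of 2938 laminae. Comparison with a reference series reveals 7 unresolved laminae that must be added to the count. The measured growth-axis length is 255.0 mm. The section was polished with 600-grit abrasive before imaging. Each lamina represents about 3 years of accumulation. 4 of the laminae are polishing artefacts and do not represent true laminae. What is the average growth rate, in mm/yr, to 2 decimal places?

0.03 mm/yr

Correcting the raw count gives 2938 − 4 + 7 = 2941 true laminae.
2941 laminae at 3 years each span 2941 × 3 = 8823 years.
Mean rate = 255.0 mm / 8823 years ≈ 0.03 mm/yr.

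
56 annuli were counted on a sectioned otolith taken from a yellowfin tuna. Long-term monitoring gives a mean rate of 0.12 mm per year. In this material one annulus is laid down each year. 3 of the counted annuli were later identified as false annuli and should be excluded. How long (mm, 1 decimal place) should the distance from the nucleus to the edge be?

Correcting the raw count gives 56 − 3 = 53 true annuli.
53 years at 0.12 mm/year gives 0.12 × 53 = 6.4 mm.

6.4 mm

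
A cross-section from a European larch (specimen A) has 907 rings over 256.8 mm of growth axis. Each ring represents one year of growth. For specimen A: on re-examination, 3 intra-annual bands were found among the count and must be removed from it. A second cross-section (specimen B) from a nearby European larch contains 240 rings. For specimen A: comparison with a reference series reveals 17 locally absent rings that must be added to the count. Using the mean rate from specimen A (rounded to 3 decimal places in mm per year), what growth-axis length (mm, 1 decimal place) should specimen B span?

Specimen A: true ring count = 907 − 3 + 17 = 921.
A: 256.8 mm over 921 years gives 256.8 / 921 ≈ 0.279 mm/year.
Length of B = 0.279 × 240 = 67.0 mm.

67.0 mm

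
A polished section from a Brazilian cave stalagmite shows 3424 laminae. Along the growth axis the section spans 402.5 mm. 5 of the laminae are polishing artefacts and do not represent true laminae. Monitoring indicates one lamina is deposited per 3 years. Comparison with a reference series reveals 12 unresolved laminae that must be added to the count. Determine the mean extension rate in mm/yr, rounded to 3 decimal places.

Correcting the raw count gives 3424 − 5 + 12 = 3431 true laminae.
3431 laminae at 3 years each span 3431 × 3 = 10293 years.
Extension rate ≈ 402.5 / 10293 = 0.039 mm/yr.

0.039 mm/yr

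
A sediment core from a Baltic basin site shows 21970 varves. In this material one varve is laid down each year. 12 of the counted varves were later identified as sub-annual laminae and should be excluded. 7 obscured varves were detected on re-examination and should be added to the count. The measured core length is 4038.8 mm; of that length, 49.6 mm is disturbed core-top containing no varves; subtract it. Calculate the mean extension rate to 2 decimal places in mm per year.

Adjusted count: 21970 − 12 + 7 = 21965 varves.
Removing the 49.6 mm offcut leaves 4038.8 − 49.6 = 3989.2 mm.
3989.2 mm over 21965 years gives 3989.2 / 21965 ≈ 0.18 mm per year.

0.18 mm per year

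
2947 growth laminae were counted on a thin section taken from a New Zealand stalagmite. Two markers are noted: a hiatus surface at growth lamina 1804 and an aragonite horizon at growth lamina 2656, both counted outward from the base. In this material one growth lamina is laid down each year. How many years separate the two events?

Separation: 2656 − 1804 = 852 growth laminae.
That is 852 years at one growth lamina per year.

852 yr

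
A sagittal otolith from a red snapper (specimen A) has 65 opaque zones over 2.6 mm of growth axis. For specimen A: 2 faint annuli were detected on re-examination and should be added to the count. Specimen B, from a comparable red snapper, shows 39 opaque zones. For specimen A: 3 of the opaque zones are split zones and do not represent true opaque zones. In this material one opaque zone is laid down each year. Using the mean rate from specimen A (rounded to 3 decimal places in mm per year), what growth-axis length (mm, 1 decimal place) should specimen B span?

Specimen A: true opaque zone count = 65 − 3 + 2 = 64.
A: Extension rate ≈ 2.6 / 64 = 0.041 mm/yr.
Length of B = 0.041 × 39 = 1.6 mm.

1.6 mm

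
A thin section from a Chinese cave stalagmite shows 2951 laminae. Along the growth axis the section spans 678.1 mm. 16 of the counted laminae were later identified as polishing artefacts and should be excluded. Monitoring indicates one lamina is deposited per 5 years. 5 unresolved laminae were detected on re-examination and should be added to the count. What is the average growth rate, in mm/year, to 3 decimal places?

Adjusted count: 2951 − 16 + 5 = 2940 laminae.
2940 laminae at 5 years each span 2940 × 5 = 14700 years.
Mean rate = 678.1 mm / 14700 years ≈ 0.046 mm/year.

0.046 mm/year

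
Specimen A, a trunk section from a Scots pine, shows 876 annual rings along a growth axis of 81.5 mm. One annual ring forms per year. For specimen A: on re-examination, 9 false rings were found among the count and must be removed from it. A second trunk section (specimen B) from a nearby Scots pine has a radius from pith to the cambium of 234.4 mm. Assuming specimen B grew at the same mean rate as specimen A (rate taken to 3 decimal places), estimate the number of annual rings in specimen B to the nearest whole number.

2494 annual rings

Specimen A: true annual ring count = 876 − 9 = 867.
A: Extension rate ≈ 81.5 / 867 = 0.094 mm/yr.
B spans 234.4 / 0.094 = 2493.62 years ≈ 2494 annual rings.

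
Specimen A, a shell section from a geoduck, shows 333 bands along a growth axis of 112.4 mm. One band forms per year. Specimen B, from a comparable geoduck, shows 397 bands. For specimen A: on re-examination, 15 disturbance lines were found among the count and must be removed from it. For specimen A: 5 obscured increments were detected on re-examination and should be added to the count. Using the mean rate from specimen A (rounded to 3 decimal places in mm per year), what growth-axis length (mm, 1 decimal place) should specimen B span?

138.2 mm

Specimen A: correcting the raw count gives 333 − 15 + 5 = 323 true bands.
A: Mean rate = 112.4 mm / 323 years ≈ 0.348 mm/year.
B's length ≈ 0.348 × 397 = 138.2 mm.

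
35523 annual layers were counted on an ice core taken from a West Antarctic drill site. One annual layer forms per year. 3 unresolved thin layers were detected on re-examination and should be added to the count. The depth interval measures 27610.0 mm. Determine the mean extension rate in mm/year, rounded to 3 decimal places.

True annual layer count = 35523 + 3 = 35526.
27610.0 mm over 35526 years gives 27610.0 / 35526 ≈ 0.777 mm/year.

0.777 mm/year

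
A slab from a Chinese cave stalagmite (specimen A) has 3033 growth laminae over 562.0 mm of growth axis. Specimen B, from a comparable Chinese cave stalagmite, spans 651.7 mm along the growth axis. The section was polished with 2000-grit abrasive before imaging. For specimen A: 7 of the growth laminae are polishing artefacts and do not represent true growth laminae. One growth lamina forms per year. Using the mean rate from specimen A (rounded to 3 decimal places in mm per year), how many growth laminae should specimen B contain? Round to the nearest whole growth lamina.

Specimen A: after corrections the count is 3033 − 7 = 3026 growth laminae.
A: 562.0 mm over 3026 years gives 562.0 / 3026 ≈ 0.186 mm/yr.
B spans 651.7 / 0.186 = 3503.76 years ≈ 3504 growth laminae.

3504 growth laminae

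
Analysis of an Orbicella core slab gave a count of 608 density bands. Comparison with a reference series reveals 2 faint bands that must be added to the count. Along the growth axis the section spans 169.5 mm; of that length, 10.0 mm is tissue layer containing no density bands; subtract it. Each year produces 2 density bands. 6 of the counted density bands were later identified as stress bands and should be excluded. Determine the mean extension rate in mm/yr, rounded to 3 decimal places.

0.528 mm/yr

Correcting the raw count gives 608 − 6 + 2 = 604 true density bands.
Dividing by 2 density bands per year: 604 / 2 = 302 years.
Removing the 10.0 mm offcut leaves 169.5 − 10.0 = 159.5 mm.
159.5 mm over 302 years gives 159.5 / 302 ≈ 0.528 mm/yr.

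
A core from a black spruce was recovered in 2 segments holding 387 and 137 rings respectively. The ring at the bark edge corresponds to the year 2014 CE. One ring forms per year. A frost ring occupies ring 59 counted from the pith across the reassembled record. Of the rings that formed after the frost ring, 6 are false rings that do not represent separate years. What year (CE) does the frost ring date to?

1555 CE

Total rings = 387 + 137 = 524.
The frost ring sits at ring 59 from the pith, so 524 − 59 = 465 rings formed after it.
Removing the 6 false rings leaves 465 − 6 = 459 true rings beyond the frost ring.
2014 − 459 = 1555 CE.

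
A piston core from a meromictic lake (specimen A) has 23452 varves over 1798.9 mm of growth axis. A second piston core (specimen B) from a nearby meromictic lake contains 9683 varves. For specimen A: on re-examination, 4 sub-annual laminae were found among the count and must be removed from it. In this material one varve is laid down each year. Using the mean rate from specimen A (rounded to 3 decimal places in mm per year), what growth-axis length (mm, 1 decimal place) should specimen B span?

Specimen A: correcting the raw count gives 23452 − 4 = 23448 true varves.
A: Extension rate ≈ 1798.9 / 23448 = 0.077 mm per year.
B's length ≈ 0.077 × 9683 = 745.6 mm.

745.6 mm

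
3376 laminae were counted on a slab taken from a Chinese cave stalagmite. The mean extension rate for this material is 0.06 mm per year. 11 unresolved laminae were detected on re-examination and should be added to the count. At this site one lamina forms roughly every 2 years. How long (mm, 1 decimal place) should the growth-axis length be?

True lamina count = 3376 + 11 = 3387.
3387 laminae at 2 years each span 3387 × 2 = 6774 years.
Length ≈ 0.06 × 6774 = 406.4 mm.

406.4 mm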